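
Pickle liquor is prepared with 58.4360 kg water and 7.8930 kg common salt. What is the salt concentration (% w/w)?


Formula: Conc = salt / (water + salt) * 100
Substituting: Conc = 7.8930 / (58.4360 + 7.8930) * 100
Result: 11.8998 %


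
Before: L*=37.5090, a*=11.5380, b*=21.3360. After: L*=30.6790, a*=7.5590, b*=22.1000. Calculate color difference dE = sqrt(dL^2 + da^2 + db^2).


dL = -6.8300, da = -3.9790, db = 0.7640
dE = sqrt((-6.8300)^2 + (-3.9790)^2 + 0.7640^2) = 7.9413


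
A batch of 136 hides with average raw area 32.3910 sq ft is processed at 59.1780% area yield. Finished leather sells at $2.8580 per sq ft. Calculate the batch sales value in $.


Raw_total = N * avg_area = 136 * 32.3910 = 4405.1760 sq ft
Finished = Raw_total * yield / 100 = 4405.1760 * 59.1780 / 100 = 2606.8951 sq ft
Value = Finished * price = 2606.8951 * 2.8580 = 7450.5061 $


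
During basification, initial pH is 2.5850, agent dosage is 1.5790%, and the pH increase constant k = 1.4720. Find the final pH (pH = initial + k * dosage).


Formula: pH_final = pH_initial + k * base_pct
Substituting: pH_final = 2.5850 + 1.4720 * 1.5790
Result: 4.9093


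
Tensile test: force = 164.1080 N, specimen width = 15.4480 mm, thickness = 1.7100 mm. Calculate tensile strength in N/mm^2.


Formula: TS = force / (width * thickness)
Substituting: TS = 164.1080 / (15.4480 * 1.7100)
Result: 6.2124 N/mm^2


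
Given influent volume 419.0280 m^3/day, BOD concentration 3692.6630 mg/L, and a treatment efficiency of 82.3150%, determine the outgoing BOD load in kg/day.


Load_in = volume * conc / 1000 = 419.0280 * 3692.6630 / 1000 = 1547.3292 kg/day
Removed = Load_in * eff / 100 = 1547.3292 * 82.3150 / 100 = 1273.6840 kg/day
Load_out = Load_in - Removed = 1547.3292 - 1273.6840 = 273.6452 kg/day


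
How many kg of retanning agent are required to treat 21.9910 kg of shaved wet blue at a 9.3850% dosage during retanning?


Formula: Retan = substrate * pct / 100
Substituting: Retan = 21.9910 * 9.3850 / 100
Result: 2.0639 kg


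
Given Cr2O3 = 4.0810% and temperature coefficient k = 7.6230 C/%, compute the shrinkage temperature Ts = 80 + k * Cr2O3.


Formula: Ts = 80 + k * Cr2O3
Substituting: Ts = 80 + 7.6230 * 4.0810
Result: 111.1095 C


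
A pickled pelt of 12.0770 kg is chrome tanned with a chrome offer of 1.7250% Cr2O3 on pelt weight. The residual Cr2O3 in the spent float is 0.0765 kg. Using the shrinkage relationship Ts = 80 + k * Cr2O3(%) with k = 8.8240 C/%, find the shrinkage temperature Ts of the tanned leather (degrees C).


Offered = pelt * offer_pct / 100 = 12.0770 * 1.7250 / 100 = 0.2083 kg
Uptake = offered - residual = 0.2083 - 0.0765 = 0.1318 kg
Cr2O3% on pelt = uptake / pelt * 100 = 0.1318 / 12.0770 * 100 = 1.0916 %
Ts = 80 + k * Cr2O3% = 80 + 8.8240 * 1.0916 = 89.6320 C


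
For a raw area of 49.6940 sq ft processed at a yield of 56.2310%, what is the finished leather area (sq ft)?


Formula: finished = raw * yield / 100
Substituting: finished = 49.6940 * 56.2310 / 100
Result: 27.9434 sq ft


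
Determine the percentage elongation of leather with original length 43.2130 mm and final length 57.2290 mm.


Formula: Elongation = (Lf - L0) / L0 * 100
Substituting: Elongation = (57.2290 - 43.2130) / 43.2130 * 100
Result: 32.4347 %


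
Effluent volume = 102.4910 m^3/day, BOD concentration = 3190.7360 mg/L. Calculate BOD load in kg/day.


Formula: BOD_load = volume * conc / 1000
Substituting: BOD_load = 102.4910 * 3190.7360 / 1000
Result: 327.0217 kg/day


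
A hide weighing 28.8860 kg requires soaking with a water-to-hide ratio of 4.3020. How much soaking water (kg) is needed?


Formula: Water = hide_weight * ratio
Substituting: Water = 28.8860 * 4.3020
Result: 124.2676 kg


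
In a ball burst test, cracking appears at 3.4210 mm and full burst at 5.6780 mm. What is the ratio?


Formula: Ratio = crack / burst
Substituting: Ratio = 3.4210 / 5.6780
Result: 0.6025


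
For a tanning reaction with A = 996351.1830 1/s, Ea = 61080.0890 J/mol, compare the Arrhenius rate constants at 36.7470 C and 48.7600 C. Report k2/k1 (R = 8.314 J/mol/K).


T1 = 36.7470 + 273.15 = 309.8970 K; T2 = 48.7600 + 273.15 = 321.9100 K
k1 = A * exp(-Ea/(R*T1)) = 996351.1830 * exp(-61080.0890/(8.314*309.8970)) = 5.0431e-05 1/s
k2 = A * exp(-Ea/(R*T2)) = 996351.1830 * exp(-61080.0890/(8.314*321.9100)) = 1.2215e-04 1/s
k2/k1 = 1.2215e-04 / 5.0431e-05 = 2.4222


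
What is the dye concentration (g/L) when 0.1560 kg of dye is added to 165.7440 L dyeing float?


Formula: Conc = dye_mass(kg) / volume(L) * 1000
Substituting: Conc = 0.1560 / 165.7440 * 1000
Result: 0.9412 g/L


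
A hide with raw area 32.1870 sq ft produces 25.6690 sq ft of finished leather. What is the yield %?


Formula: Yield = finished / raw * 100
Substituting: Yield = 25.6690 / 32.1870 * 100
Result: 79.7496 %


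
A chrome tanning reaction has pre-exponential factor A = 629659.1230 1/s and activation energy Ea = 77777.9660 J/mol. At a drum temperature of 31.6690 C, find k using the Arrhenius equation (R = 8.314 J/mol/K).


T_K = T_C + 273.15 = 31.6690 + 273.15 = 304.8190 K
exponent = -Ea / (R * T_K) = -77777.9660 / (8.314 * 304.8190) = -30.6905
k = A * exp(exponent) = 629659.1230 * exp(-30.6905) = 2.9537e-08 1/s


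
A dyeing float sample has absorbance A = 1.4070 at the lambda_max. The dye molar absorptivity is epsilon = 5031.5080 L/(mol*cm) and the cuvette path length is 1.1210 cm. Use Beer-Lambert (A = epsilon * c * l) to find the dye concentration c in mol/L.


Formula: c = A / (epsilon * l)
Substituting: c = 1.4070 / (5031.5080 * 1.1210)
Result: 2.4945e-04 mol/L


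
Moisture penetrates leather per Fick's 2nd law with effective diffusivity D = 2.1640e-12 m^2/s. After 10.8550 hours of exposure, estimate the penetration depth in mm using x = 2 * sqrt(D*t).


t = 10.8550 hr * 3600 = 39078.0000 s
D * t = 2.1640e-12 * 39078.0000 = 8.4565e-08
x = 2 * sqrt(D*t) = 2 * sqrt(8.4565e-08) = 5.8160e-04 m = 0.5816 mm


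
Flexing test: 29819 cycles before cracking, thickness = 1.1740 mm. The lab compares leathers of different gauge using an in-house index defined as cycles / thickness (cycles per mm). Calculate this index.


Formula: Index = cycles / thickness
Substituting: Index = 29819 / 1.1740
Result: 25399.4889 cycles/mm


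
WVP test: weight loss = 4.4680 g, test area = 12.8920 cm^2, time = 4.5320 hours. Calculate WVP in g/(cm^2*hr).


Formula: WVP = loss / (area * time)
Substituting: WVP = 4.4680 / (12.8920 * 4.5320)
Result: 0.0764721 g/(cm^2*hr)


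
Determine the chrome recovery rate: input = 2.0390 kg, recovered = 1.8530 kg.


Formula: Recovery = recovered / input * 100
Substituting: Recovery = 1.8530 / 2.0390 * 100
Result: 90.8779 %


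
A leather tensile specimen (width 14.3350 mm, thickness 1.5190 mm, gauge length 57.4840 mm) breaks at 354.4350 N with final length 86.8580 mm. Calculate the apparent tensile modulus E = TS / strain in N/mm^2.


TS = F / (w * t) = 354.4350 / (14.3350 * 1.5190) = 16.2773 N/mm^2
strain = (Lf - L0) / L0 = (86.8580 - 57.4840) / 57.4840 = 0.5110
E = TS / strain = 16.2773 / 0.5110 = 31.8541 N/mm^2


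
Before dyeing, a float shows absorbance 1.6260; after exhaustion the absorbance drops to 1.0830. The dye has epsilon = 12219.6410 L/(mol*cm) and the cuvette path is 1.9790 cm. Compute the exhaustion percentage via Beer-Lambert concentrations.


c_initial = A_i / (epsilon * l) = 1.6260 / (12219.6410 * 1.9790) = 6.7238e-05 mol/L
c_final = A_f / (epsilon * l) = 1.0830 / (12219.6410 * 1.9790) = 4.4784e-05 mol/L
Exhaustion = (c_initial - c_final) / c_initial * 100 = (6.7238e-05 - 4.4784e-05) / 6.7238e-05 * 100 = 33.3948 %


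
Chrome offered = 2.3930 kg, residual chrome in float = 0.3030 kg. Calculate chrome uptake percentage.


Formula: Uptake = (offered - residual) / offered * 100
Substituting: Uptake = (2.3930 - 0.3030) / 2.3930 * 100
Result: 87.3381 %


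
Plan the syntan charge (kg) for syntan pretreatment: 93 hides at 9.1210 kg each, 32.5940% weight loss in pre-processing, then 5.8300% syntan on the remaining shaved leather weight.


Total_raw = N * avg_wt = 93 * 9.1210 = 848.2530 kg
Substrate = Total_raw * (1 - loss/100) = 848.2530 * (1 - 32.5940/100) = 571.7734 kg
Syntan = Substrate * pct / 100 = 571.7734 * 5.8300 / 100 = 33.3344 kg


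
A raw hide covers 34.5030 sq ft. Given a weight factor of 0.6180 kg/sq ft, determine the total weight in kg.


Formula: Weight = area * weight_per_sqft
Substituting: Weight = 34.5030 * 0.6180
Result: 21.3229 kg


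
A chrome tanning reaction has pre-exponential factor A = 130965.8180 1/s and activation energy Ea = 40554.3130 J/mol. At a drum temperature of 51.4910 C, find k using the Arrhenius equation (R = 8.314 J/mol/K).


T_K = T_C + 273.15 = 51.4910 + 273.15 = 324.6410 K
exponent = -Ea / (R * T_K) = -40554.3130 / (8.314 * 324.6410) = -15.0253
k = A * exp(exponent) = 130965.8180 * exp(-15.0253) = 0.0390612 1/s


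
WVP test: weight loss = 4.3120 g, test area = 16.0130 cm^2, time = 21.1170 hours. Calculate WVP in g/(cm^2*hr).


Formula: WVP = loss / (area * time)
Substituting: WVP = 4.3120 / (16.0130 * 21.1170)
Result: 0.0127519 g/(cm^2*hr)


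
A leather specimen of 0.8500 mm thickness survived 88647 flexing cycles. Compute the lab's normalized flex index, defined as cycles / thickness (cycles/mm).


Formula: Index = cycles / thickness
Substituting: Index = 88647 / 0.8500
Result: 104290.5882 cycles/mm


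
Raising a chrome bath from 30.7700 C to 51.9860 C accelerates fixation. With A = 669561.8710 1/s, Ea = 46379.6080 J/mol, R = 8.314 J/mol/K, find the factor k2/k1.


T1 = 30.7700 + 273.15 = 303.9200 K; T2 = 51.9860 + 273.15 = 325.1360 K
k1 = A * exp(-Ea/(R*T1)) = 669561.8710 * exp(-46379.6080/(8.314*303.9200)) = 0.00714913 1/s
k2 = A * exp(-Ea/(R*T2)) = 669561.8710 * exp(-46379.6080/(8.314*325.1360)) = 0.023682 1/s
k2/k1 = 0.023682 / 0.00714913 = 3.3126


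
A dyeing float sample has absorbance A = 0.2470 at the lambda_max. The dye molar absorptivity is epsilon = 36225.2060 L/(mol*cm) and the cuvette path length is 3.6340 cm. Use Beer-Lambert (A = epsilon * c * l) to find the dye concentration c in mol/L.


Formula: c = A / (epsilon * l)
Substituting: c = 0.2470 / (36225.2060 * 3.6340)
Result: 1.8763e-06 mol/L


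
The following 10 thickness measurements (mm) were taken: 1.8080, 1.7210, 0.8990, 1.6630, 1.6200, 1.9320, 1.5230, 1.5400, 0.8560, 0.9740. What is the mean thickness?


Formula: Average = sum / n
Substituting: Average = 14.5360 / 10
Result: 1.4536 mm


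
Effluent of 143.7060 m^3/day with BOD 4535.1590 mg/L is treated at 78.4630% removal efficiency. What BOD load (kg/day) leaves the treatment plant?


Load_in = volume * conc / 1000 = 143.7060 * 4535.1590 / 1000 = 651.7296 kg/day
Removed = Load_in * eff / 100 = 651.7296 * 78.4630 / 100 = 511.3666 kg/day
Load_out = Load_in - Removed = 651.7296 - 511.3666 = 140.3630 kg/day


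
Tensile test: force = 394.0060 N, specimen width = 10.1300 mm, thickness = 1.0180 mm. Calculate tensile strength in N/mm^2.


Formula: TS = force / (width * thickness)
Substituting: TS = 394.0060 / (10.1300 * 1.0180)
Result: 38.2072 N/mm^2


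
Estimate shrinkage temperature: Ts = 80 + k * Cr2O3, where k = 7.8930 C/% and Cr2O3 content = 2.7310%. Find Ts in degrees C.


Formula: Ts = 80 + k * Cr2O3
Substituting: Ts = 80 + 7.8930 * 2.7310
Result: 101.5558 C


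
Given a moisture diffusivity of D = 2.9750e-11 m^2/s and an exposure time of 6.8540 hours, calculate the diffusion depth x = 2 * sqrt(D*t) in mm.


t = 6.8540 hr * 3600 = 24674.4000 s
D * t = 2.9750e-11 * 24674.4000 = 7.3406e-07
x = 2 * sqrt(D*t) = 2 * sqrt(7.3406e-07) = 0.00171355 m = 1.7135 mm


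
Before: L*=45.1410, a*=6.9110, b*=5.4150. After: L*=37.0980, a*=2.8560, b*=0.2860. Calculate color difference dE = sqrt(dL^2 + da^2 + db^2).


dL = -8.0430, da = -4.0550, db = -5.1290
dE = sqrt((-8.0430)^2 + (-4.0550)^2 + (-5.1290)^2) = 10.3653


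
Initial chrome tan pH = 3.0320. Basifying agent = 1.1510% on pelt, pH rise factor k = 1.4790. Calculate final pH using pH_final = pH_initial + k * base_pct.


Formula: pH_final = pH_initial + k * base_pct
Substituting: pH_final = 3.0320 + 1.4790 * 1.1510
Result: 4.7343


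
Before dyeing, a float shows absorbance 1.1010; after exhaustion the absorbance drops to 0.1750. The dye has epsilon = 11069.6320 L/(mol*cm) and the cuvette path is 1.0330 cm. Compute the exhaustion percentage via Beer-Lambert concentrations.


c_initial = A_i / (epsilon * l) = 1.1010 / (11069.6320 * 1.0330) = 9.6284e-05 mol/L
c_final = A_f / (epsilon * l) = 0.1750 / (11069.6320 * 1.0330) = 1.5304e-05 mol/L
Exhaustion = (c_initial - c_final) / c_initial * 100 = (9.6284e-05 - 1.5304e-05) / 9.6284e-05 * 100 = 84.1054 %


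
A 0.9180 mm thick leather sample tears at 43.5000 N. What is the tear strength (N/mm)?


Formula: Tear strength = force / thickness
Substituting: Tear strength = 43.5000 / 0.9180
Result: 47.3856 N/mm


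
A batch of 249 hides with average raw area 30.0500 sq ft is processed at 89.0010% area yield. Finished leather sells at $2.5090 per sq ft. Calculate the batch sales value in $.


Raw_total = N * avg_area = 249 * 30.0500 = 7482.4500 sq ft
Finished = Raw_total * yield / 100 = 7482.4500 * 89.0010 / 100 = 6659.4553 sq ft
Value = Finished * price = 6659.4553 * 2.5090 = 16708.5734 $


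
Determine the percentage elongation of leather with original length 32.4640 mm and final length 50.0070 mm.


Formula: Elongation = (Lf - L0) / L0 * 100
Substituting: Elongation = (50.0070 - 32.4640) / 32.4640 * 100
Result: 54.0383 %


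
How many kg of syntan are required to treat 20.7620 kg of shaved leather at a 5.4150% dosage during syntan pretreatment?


Formula: Syntan = substrate * pct / 100
Substituting: Syntan = 20.7620 * 5.4150 / 100
Result: 1.1243 kg


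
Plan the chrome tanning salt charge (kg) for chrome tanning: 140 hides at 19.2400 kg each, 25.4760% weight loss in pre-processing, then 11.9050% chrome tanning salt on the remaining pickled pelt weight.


Total_raw = N * avg_wt = 140 * 19.2400 = 2693.6000 kg
Substrate = Total_raw * (1 - loss/100) = 2693.6000 * (1 - 25.4760/100) = 2007.3785 kg
Chrome = Substrate * pct / 100 = 2007.3785 * 11.9050 / 100 = 238.9784 kg


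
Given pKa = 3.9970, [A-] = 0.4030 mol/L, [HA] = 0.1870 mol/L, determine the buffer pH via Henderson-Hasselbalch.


ratio = [A-] / [HA] = 0.4030 / 0.1870 = 2.1551
log10(ratio) = 0.3335
pH = pKa + log10(ratio) = 3.9970 + 0.3335 = 4.3305


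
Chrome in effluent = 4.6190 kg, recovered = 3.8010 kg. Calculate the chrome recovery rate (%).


Formula: Recovery = recovered / input * 100
Substituting: Recovery = 3.8010 / 4.6190 * 100
Result: 82.2905 %


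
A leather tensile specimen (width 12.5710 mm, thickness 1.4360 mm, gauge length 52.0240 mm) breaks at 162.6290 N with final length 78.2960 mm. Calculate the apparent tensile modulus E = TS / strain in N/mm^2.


TS = F / (w * t) = 162.6290 / (12.5710 * 1.4360) = 9.0089 N/mm^2
strain = (Lf - L0) / L0 = (78.2960 - 52.0240) / 52.0240 = 0.5050
E = TS / strain = 9.0089 / 0.5050 = 17.8396 N/mm^2


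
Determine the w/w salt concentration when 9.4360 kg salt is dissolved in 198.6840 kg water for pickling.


Formula: Conc = salt / (water + salt) * 100
Substituting: Conc = 9.4360 / (198.6840 + 9.4360) * 100
Result: 4.5339 %


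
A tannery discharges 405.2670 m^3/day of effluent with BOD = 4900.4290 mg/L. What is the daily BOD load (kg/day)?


Formula: BOD_load = volume * conc / 1000
Substituting: BOD_load = 405.2670 * 4900.4290 / 1000
Result: 1985.9822 kg/day


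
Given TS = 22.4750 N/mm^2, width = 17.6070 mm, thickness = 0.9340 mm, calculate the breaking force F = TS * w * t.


Formula: F = TS * w * t
Substituting: F = 22.4750 * 17.6070 * 0.9340
Result: 369.6000 N


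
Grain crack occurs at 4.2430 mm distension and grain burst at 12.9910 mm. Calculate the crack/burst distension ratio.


Formula: Ratio = crack / burst
Substituting: Ratio = 4.2430 / 12.9910
Result: 0.3266


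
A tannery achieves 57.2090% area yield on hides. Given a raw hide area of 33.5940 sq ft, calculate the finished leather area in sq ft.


Formula: finished = raw * yield / 100
Substituting: finished = 33.5940 * 57.2090 / 100
Result: 19.2188 sq ft


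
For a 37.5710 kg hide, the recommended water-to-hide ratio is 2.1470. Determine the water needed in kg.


Formula: Water = hide_weight * ratio
Substituting: Water = 37.5710 * 2.1470
Result: 80.6649 kg


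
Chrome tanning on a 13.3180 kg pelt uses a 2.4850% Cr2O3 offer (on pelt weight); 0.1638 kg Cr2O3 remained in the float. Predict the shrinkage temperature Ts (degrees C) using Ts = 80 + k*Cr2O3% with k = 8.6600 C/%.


Offered = pelt * offer_pct / 100 = 13.3180 * 2.4850 / 100 = 0.3310 kg
Uptake = offered - residual = 0.3310 - 0.1638 = 0.1672 kg
Cr2O3% on pelt = uptake / pelt * 100 = 0.1672 / 13.3180 * 100 = 1.2551 %
Ts = 80 + k * Cr2O3% = 80 + 8.6600 * 1.2551 = 90.8690 C


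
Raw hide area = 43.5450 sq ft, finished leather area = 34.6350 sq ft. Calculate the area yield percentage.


Formula: Yield = finished / raw * 100
Substituting: Yield = 34.6350 / 43.5450 * 100
Result: 79.5384 %


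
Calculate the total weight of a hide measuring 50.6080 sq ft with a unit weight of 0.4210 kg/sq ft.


Formula: Weight = area * weight_per_sqft
Substituting: Weight = 50.6080 * 0.4210
Result: 21.3060 kg


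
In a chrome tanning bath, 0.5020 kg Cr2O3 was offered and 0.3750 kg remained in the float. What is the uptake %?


Formula: Uptake = (offered - residual) / offered * 100
Substituting: Uptake = (0.5020 - 0.3750) / 0.5020 * 100
Result: 25.2988 %


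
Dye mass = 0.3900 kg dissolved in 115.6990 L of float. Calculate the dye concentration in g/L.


Formula: Conc = dye_mass(kg) / volume(L) * 1000
Substituting: Conc = 0.3900 / 115.6990 * 1000
Result: 3.3708 g/L


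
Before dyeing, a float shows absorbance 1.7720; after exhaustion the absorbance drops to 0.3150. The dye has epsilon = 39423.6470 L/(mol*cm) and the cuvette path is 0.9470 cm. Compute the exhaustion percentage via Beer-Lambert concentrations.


c_initial = A_i / (epsilon * l) = 1.7720 / (39423.6470 * 0.9470) = 4.7463e-05 mol/L
c_final = A_f / (epsilon * l) = 0.3150 / (39423.6470 * 0.9470) = 8.4373e-06 mol/L
Exhaustion = (c_initial - c_final) / c_initial * 100 = (4.7463e-05 - 8.4373e-06) / 4.7463e-05 * 100 = 82.2235 %


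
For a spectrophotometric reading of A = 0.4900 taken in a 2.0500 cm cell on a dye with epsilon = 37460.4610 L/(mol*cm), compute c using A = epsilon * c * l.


Formula: c = A / (epsilon * l)
Substituting: c = 0.4900 / (37460.4610 * 2.0500)
Result: 6.3807e-06 mol/L


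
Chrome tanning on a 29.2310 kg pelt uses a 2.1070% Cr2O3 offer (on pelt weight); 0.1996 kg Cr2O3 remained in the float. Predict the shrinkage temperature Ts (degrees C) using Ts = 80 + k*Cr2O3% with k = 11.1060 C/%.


Offered = pelt * offer_pct / 100 = 29.2310 * 2.1070 / 100 = 0.6159 kg
Uptake = offered - residual = 0.6159 - 0.1996 = 0.4163 kg
Cr2O3% on pelt = uptake / pelt * 100 = 0.4163 / 29.2310 * 100 = 1.4242 %
Ts = 80 + k * Cr2O3% = 80 + 11.1060 * 1.4242 = 95.8168 C


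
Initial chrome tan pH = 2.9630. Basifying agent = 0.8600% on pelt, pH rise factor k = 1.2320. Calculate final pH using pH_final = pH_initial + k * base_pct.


Formula: pH_final = pH_initial + k * base_pct
Substituting: pH_final = 2.9630 + 1.2320 * 0.8600
Result: 4.0225


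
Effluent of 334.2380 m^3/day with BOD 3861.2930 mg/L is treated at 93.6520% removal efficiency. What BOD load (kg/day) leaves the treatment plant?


Load_in = volume * conc / 1000 = 334.2380 * 3861.2930 / 1000 = 1290.5908 kg/day
Removed = Load_in * eff / 100 = 1290.5908 * 93.6520 / 100 = 1208.6641 kg/day
Load_out = Load_in - Removed = 1290.5908 - 1208.6641 = 81.9267 kg/day


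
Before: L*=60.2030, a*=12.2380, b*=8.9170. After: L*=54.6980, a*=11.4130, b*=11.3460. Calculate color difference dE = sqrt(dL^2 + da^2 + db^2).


dL = -5.5050, da = -0.8250, db = 2.4290
dE = sqrt((-5.5050)^2 + (-0.8250)^2 + 2.4290^2) = 6.0734


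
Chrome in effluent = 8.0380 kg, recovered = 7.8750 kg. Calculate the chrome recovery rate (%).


Formula: Recovery = recovered / input * 100
Substituting: Recovery = 7.8750 / 8.0380 * 100
Result: 97.9721 %


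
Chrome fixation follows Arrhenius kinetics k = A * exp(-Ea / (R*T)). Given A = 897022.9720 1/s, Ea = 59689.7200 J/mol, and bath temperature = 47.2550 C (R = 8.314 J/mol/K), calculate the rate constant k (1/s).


T_K = T_C + 273.15 = 47.2550 + 273.15 = 320.4050 K
exponent = -Ea / (R * T_K) = -59689.7200 / (8.314 * 320.4050) = -22.4073
k = A * exp(exponent) = 897022.9720 * exp(-22.4073) = 1.6650e-04 1/s


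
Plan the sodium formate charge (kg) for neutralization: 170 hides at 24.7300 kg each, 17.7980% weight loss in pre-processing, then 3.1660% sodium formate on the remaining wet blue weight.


Total_raw = N * avg_wt = 170 * 24.7300 = 4204.1000 kg
Substrate = Total_raw * (1 - loss/100) = 4204.1000 * (1 - 17.7980/100) = 3455.8543 kg
Neutralizer = Substrate * pct / 100 = 3455.8543 * 3.1660 / 100 = 109.4123 kg


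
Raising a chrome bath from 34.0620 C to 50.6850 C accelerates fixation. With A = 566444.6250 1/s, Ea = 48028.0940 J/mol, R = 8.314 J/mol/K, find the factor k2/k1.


T1 = 34.0620 + 273.15 = 307.2120 K; T2 = 50.6850 + 273.15 = 323.8350 K
k1 = A * exp(-Ea/(R*T1)) = 566444.6250 * exp(-48028.0940/(8.314*307.2120)) = 0.00386138 1/s
k2 = A * exp(-Ea/(R*T2)) = 566444.6250 * exp(-48028.0940/(8.314*323.8350)) = 0.0101377 1/s
k2/k1 = 0.0101377 / 0.00386138 = 2.6254


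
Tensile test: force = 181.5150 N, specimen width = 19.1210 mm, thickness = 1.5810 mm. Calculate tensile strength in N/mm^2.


Formula: TS = force / (width * thickness)
Substituting: TS = 181.5150 / (19.1210 * 1.5810)
Result: 6.0044 N/mm^2


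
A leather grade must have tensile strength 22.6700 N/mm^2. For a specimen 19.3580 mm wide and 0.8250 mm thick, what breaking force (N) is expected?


Formula: F = TS * w * t
Substituting: F = 22.6700 * 19.3580 * 0.8250
Result: 362.0478 N


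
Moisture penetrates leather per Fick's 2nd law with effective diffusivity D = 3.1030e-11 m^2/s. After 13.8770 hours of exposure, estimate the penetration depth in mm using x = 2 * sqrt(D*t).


t = 13.8770 hr * 3600 = 49957.2000 s
D * t = 3.1030e-11 * 49957.2000 = 1.5502e-06
x = 2 * sqrt(D*t) = 2 * sqrt(1.5502e-06) = 0.00249012 m = 2.4901 mm


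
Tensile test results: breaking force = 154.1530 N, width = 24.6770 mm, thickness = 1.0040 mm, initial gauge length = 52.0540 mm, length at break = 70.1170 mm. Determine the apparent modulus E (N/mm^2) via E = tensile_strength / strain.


TS = F / (w * t) = 154.1530 / (24.6770 * 1.0040) = 6.2219 N/mm^2
strain = (Lf - L0) / L0 = (70.1170 - 52.0540) / 52.0540 = 0.3470
E = TS / strain = 6.2219 / 0.3470 = 17.9304 N/mm^2


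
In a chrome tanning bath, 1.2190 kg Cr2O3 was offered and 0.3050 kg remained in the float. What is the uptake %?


Formula: Uptake = (offered - residual) / offered * 100
Substituting: Uptake = (1.2190 - 0.3050) / 1.2190 * 100
Result: 74.9795 %


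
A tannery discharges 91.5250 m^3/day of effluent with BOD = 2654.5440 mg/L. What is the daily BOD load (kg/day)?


Formula: BOD_load = volume * conc / 1000
Substituting: BOD_load = 91.5250 * 2654.5440 / 1000
Result: 242.9571 kg/day


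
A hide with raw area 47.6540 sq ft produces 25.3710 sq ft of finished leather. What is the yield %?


Formula: Yield = finished / raw * 100
Substituting: Yield = 25.3710 / 47.6540 * 100
Result: 53.2400 %


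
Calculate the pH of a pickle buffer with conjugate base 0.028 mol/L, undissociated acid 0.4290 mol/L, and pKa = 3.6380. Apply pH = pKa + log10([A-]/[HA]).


ratio = [A-] / [HA] = 0.028 / 0.4290 = 0.0652681
log10(ratio) = -1.1853
pH = pKa + log10(ratio) = 3.6380 - 1.1853 = 2.4527


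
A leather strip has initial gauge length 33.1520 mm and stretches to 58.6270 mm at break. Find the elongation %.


Formula: Elongation = (Lf - L0) / L0 * 100
Substituting: Elongation = (58.6270 - 33.1520) / 33.1520 * 100
Result: 76.8430 %


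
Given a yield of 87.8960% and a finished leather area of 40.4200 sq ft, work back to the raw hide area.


Formula: raw = finished * 100 / yield
Substituting: raw = 40.4200 * 100 / 87.8960
Result: 45.9862 sq ft


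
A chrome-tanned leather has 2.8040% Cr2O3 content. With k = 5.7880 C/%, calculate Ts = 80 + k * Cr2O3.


Formula: Ts = 80 + k * Cr2O3
Substituting: Ts = 80 + 5.7880 * 2.8040
Result: 96.2296 C


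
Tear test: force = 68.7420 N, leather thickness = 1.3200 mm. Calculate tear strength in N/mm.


Formula: Tear strength = force / thickness
Substituting: Tear strength = 68.7420 / 1.3200
Result: 52.0773 N/mm


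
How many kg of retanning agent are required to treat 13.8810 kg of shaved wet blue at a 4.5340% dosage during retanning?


Formula: Retan = substrate * pct / 100
Substituting: Retan = 13.8810 * 4.5340 / 100
Result: 0.6294 kg


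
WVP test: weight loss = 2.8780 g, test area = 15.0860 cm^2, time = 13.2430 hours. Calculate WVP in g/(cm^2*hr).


Formula: WVP = loss / (area * time)
Substituting: WVP = 2.8780 / (15.0860 * 13.2430)
Result: 0.0144056 g/(cm^2*hr)


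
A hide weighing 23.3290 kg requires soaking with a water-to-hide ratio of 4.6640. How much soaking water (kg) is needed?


Formula: Water = hide_weight * ratio
Substituting: Water = 23.3290 * 4.6640
Result: 108.8065 kg


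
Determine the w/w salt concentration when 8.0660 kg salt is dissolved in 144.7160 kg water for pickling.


Formula: Conc = salt / (water + salt) * 100
Substituting: Conc = 8.0660 / (144.7160 + 8.0660) * 100
Result: 5.2794 %


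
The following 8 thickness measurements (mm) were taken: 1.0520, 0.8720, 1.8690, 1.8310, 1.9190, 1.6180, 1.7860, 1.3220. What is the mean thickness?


Formula: Average = sum / n
Substituting: Average = 12.2690 / 8
Result: 1.5336 mm


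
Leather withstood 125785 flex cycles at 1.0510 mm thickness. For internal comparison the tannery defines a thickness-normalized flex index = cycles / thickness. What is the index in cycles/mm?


Formula: Index = cycles / thickness
Substituting: Index = 125785 / 1.0510
Result: 119681.2559 cycles/mm


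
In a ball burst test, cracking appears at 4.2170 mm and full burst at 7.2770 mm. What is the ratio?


Formula: Ratio = crack / burst
Substituting: Ratio = 4.2170 / 7.2770
Result: 0.5795


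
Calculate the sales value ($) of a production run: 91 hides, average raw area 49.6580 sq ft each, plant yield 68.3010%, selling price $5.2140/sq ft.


Raw_total = N * avg_area = 91 * 49.6580 = 4518.8780 sq ft
Finished = Raw_total * yield / 100 = 4518.8780 * 68.3010 / 100 = 3086.4389 sq ft
Value = Finished * price = 3086.4389 * 5.2140 = 16092.6922 $


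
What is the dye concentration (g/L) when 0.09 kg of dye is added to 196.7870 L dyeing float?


Formula: Conc = dye_mass(kg) / volume(L) * 1000
Substituting: Conc = 0.09 / 196.7870 * 1000
Result: 0.4573 g/L


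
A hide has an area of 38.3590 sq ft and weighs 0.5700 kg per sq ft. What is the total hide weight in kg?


Formula: Weight = area * weight_per_sqft
Substituting: Weight = 38.3590 * 0.5700
Result: 21.8646 kg


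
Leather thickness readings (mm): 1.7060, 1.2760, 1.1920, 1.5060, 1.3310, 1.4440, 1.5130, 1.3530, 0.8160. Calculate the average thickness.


Formula: Average = sum / n
Substituting: Average = 12.1370 / 9
Result: 1.3486 mm


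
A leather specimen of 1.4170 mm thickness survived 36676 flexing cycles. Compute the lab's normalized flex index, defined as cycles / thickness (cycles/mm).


Formula: Index = cycles / thickness
Substituting: Index = 36676 / 1.4170
Result: 25882.8511 cycles/mm


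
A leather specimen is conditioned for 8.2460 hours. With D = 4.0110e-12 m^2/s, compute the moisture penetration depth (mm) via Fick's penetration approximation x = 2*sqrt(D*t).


t = 8.2460 hr * 3600 = 29685.6000 s
D * t = 4.0110e-12 * 29685.6000 = 1.1907e-07
x = 2 * sqrt(D*t) = 2 * sqrt(1.1907e-07) = 6.9013e-04 m = 0.6901 mm


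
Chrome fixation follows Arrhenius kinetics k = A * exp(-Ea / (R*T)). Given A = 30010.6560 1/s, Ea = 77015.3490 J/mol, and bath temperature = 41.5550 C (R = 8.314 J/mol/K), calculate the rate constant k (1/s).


T_K = T_C + 273.15 = 41.5550 + 273.15 = 314.7050 K
exponent = -Ea / (R * T_K) = -77015.3490 / (8.314 * 314.7050) = -29.4350
k = A * exp(exponent) = 30010.6560 * exp(-29.4350) = 4.9412e-09 1/s


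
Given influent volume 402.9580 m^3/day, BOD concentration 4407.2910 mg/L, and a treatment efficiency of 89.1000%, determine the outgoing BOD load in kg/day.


Load_in = volume * conc / 1000 = 402.9580 * 4407.2910 / 1000 = 1775.9532 kg/day
Removed = Load_in * eff / 100 = 1775.9532 * 89.1000 / 100 = 1582.3743 kg/day
Load_out = Load_in - Removed = 1775.9532 - 1582.3743 = 193.5789 kg/day


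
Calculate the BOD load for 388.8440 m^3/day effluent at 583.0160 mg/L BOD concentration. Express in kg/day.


Formula: BOD_load = volume * conc / 1000
Substituting: BOD_load = 388.8440 * 583.0160 / 1000
Result: 226.7023 kg/day


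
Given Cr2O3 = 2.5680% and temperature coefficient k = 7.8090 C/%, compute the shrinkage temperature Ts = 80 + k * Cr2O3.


Formula: Ts = 80 + k * Cr2O3
Substituting: Ts = 80 + 7.8090 * 2.5680
Result: 100.0535 C


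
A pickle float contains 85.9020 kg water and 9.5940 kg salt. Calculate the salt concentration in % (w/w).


Formula: Conc = salt / (water + salt) * 100
Substituting: Conc = 9.5940 / (85.9020 + 9.5940) * 100
Result: 10.0465 %


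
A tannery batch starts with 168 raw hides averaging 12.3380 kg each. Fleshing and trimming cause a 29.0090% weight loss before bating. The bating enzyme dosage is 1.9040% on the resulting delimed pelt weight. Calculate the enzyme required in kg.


Total_raw = N * avg_wt = 168 * 12.3380 = 2072.7840 kg
Substrate = Total_raw * (1 - loss/100) = 2072.7840 * (1 - 29.0090/100) = 1471.4901 kg
Enzyme = Substrate * pct / 100 = 1471.4901 * 1.9040 / 100 = 28.0172 kg


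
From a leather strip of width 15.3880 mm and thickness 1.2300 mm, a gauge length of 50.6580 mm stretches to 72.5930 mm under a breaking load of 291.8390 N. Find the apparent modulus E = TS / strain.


TS = F / (w * t) = 291.8390 / (15.3880 * 1.2300) = 15.4190 N/mm^2
strain = (Lf - L0) / L0 = (72.5930 - 50.6580) / 50.6580 = 0.4330
E = TS / strain = 15.4190 / 0.4330 = 35.6095 N/mm^2


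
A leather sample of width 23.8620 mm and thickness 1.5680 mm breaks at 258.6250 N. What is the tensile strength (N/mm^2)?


Formula: TS = force / (width * thickness)
Substituting: TS = 258.6250 / (23.8620 * 1.5680)
Result: 6.9122 N/mm^2


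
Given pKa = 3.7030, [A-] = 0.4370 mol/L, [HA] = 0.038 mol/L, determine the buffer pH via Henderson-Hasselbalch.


ratio = [A-] / [HA] = 0.4370 / 0.038 = 11.5000
log10(ratio) = 1.0607
pH = pKa + log10(ratio) = 3.7030 + 1.0607 = 4.7637


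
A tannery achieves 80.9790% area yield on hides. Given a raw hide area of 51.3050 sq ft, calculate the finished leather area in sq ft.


Formula: finished = raw * yield / 100
Substituting: finished = 51.3050 * 80.9790 / 100
Result: 41.5463 sq ft


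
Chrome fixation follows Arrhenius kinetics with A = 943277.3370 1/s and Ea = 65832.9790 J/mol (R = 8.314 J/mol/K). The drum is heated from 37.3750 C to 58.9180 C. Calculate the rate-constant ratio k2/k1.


T1 = 37.3750 + 273.15 = 310.5250 K; T2 = 58.9180 + 273.15 = 332.0680 K
k1 = A * exp(-Ea/(R*T1)) = 943277.3370 * exp(-65832.9790/(8.314*310.5250)) = 7.9472e-06 1/s
k2 = A * exp(-Ea/(R*T2)) = 943277.3370 * exp(-65832.9790/(8.314*332.0680)) = 4.1559e-05 1/s
k2/k1 = 4.1559e-05 / 7.9472e-06 = 5.2295


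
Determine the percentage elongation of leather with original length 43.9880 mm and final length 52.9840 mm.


Formula: Elongation = (Lf - L0) / L0 * 100
Substituting: Elongation = (52.9840 - 43.9880) / 43.9880 * 100
Result: 20.4510 %


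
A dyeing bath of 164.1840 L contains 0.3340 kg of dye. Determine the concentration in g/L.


Formula: Conc = dye_mass(kg) / volume(L) * 1000
Substituting: Conc = 0.3340 / 164.1840 * 1000
Result: 2.0343 g/L


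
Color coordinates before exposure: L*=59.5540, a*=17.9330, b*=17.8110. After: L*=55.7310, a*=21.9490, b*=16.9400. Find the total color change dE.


dL = -3.8230, da = 4.0160, db = -0.8710
dE = sqrt((-3.8230)^2 + 4.0160^2 + (-0.8710)^2) = 5.6127


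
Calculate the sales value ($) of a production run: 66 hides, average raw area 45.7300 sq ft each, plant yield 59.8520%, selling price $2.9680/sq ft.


Raw_total = N * avg_area = 66 * 45.7300 = 3018.1800 sq ft
Finished = Raw_total * yield / 100 = 3018.1800 * 59.8520 / 100 = 1806.4411 sq ft
Value = Finished * price = 1806.4411 * 2.9680 = 5361.5172 $


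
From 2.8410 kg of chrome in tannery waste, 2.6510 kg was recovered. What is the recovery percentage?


Formula: Recovery = recovered / input * 100
Substituting: Recovery = 2.6510 / 2.8410 * 100
Result: 93.3122 %


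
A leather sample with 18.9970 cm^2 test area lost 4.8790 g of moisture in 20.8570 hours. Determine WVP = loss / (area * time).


Formula: WVP = loss / (area * time)
Substituting: WVP = 4.8790 / (18.9970 * 20.8570)
Result: 0.0123139 g/(cm^2*hr)


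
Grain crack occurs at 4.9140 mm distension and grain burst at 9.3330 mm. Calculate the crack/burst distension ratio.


Formula: Ratio = crack / burst
Substituting: Ratio = 4.9140 / 9.3330
Result: 0.5265


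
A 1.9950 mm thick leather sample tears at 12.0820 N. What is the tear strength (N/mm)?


Formula: Tear strength = force / thickness
Substituting: Tear strength = 12.0820 / 1.9950
Result: 6.0561 N/mm


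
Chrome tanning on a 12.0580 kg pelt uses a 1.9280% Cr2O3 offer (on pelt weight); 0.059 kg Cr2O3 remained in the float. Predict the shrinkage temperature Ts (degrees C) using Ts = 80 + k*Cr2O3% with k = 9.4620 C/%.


Offered = pelt * offer_pct / 100 = 12.0580 * 1.9280 / 100 = 0.2325 kg
Uptake = offered - residual = 0.2325 - 0.059 = 0.1735 kg
Cr2O3% on pelt = uptake / pelt * 100 = 0.1735 / 12.0580 * 100 = 1.4387 %
Ts = 80 + k * Cr2O3% = 80 + 9.4620 * 1.4387 = 93.6130 C


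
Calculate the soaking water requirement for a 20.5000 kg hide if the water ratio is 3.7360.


Formula: Water = hide_weight * ratio
Substituting: Water = 20.5000 * 3.7360
Result: 76.5880 kg


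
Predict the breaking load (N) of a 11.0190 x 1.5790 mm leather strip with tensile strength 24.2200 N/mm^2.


Formula: F = TS * w * t
Substituting: F = 24.2200 * 11.0190 * 1.5790
Result: 421.4038 N


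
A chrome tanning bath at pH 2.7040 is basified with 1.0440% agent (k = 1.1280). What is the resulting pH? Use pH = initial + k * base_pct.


Formula: pH_final = pH_initial + k * base_pct
Substituting: pH_final = 2.7040 + 1.1280 * 1.0440
Result: 3.8816


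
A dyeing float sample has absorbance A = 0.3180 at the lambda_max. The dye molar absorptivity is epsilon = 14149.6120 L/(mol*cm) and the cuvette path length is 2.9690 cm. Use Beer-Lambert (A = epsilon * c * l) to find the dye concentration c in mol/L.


Formula: c = A / (epsilon * l)
Substituting: c = 0.3180 / (14149.6120 * 2.9690)
Result: 7.5696e-06 mol/L


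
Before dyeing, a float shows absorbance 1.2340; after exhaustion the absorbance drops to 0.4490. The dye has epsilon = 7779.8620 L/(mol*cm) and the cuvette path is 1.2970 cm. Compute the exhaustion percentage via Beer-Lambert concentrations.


c_initial = A_i / (epsilon * l) = 1.2340 / (7779.8620 * 1.2970) = 1.2229e-04 mol/L
c_final = A_f / (epsilon * l) = 0.4490 / (7779.8620 * 1.2970) = 4.4497e-05 mol/L
Exhaustion = (c_initial - c_final) / c_initial * 100 = (1.2229e-04 - 4.4497e-05) / 1.2229e-04 * 100 = 63.6143 %


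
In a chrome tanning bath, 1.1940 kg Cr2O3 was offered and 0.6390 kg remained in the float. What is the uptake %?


Formula: Uptake = (offered - residual) / offered * 100
Substituting: Uptake = (1.1940 - 0.6390) / 1.1940 * 100
Result: 46.4824 %


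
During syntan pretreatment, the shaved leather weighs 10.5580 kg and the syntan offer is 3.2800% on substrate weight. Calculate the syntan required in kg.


Formula: Syntan = substrate * pct / 100
Substituting: Syntan = 10.5580 * 3.2800 / 100
Result: 0.3463 kg


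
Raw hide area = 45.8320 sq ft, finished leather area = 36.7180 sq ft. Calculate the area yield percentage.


Formula: Yield = finished / raw * 100
Substituting: Yield = 36.7180 / 45.8320 * 100
Result: 80.1143 %


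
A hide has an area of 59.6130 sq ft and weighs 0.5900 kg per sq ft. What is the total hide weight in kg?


Formula: Weight = area * weight_per_sqft
Substituting: Weight = 59.6130 * 0.5900
Result: 35.1717 kg


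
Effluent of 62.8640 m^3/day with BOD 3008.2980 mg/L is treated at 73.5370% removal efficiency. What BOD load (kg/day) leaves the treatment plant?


Load_in = volume * conc / 1000 = 62.8640 * 3008.2980 / 1000 = 189.1136 kg/day
Removed = Load_in * eff / 100 = 189.1136 * 73.5370 / 100 = 139.0685 kg/day
Load_out = Load_in - Removed = 189.1136 - 139.0685 = 50.0451 kg/day


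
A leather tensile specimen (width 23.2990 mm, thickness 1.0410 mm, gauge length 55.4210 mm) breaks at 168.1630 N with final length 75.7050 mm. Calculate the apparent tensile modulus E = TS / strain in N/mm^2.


TS = F / (w * t) = 168.1630 / (23.2990 * 1.0410) = 6.9333 N/mm^2
strain = (Lf - L0) / L0 = (75.7050 - 55.4210) / 55.4210 = 0.3660
E = TS / strain = 6.9333 / 0.3660 = 18.9436 N/mm^2


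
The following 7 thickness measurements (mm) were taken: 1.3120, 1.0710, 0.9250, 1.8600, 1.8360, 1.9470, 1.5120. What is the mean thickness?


Formula: Average = sum / n
Substituting: Average = 10.4630 / 7
Result: 1.4947 mm


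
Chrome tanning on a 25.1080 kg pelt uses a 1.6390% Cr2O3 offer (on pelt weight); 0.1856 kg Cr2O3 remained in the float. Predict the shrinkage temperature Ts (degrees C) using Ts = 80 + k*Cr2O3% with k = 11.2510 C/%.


Offered = pelt * offer_pct / 100 = 25.1080 * 1.6390 / 100 = 0.4115 kg
Uptake = offered - residual = 0.4115 - 0.1856 = 0.2259 kg
Cr2O3% on pelt = uptake / pelt * 100 = 0.2259 / 25.1080 * 100 = 0.8998 %
Ts = 80 + k * Cr2O3% = 80 + 11.2510 * 0.8998 = 90.1236 C


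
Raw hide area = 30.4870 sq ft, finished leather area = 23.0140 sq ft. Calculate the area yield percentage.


Formula: Yield = finished / raw * 100
Substituting: Yield = 23.0140 / 30.4870 * 100
Result: 75.4879 %


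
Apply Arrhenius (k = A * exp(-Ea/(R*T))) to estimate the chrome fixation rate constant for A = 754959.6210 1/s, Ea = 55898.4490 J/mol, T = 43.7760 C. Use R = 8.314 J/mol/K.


T_K = T_C + 273.15 = 43.7760 + 273.15 = 316.9260 K
exponent = -Ea / (R * T_K) = -55898.4490 / (8.314 * 316.9260) = -21.2145
k = A * exp(exponent) = 754959.6210 * exp(-21.2145) = 4.6196e-04 1/s


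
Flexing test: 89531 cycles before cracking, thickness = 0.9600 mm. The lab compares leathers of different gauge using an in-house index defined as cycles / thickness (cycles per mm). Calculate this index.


Formula: Index = cycles / thickness
Substituting: Index = 89531 / 0.9600
Result: 93261.4583 cycles/mm


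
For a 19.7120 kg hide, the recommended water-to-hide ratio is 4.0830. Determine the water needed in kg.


Formula: Water = hide_weight * ratio
Substituting: Water = 19.7120 * 4.0830
Result: 80.4841 kg


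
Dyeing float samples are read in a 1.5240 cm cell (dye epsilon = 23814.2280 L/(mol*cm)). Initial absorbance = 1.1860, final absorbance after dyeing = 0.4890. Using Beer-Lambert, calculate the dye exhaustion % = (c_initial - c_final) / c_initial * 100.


c_initial = A_i / (epsilon * l) = 1.1860 / (23814.2280 * 1.5240) = 3.2679e-05 mol/L
c_final = A_f / (epsilon * l) = 0.4890 / (23814.2280 * 1.5240) = 1.3474e-05 mol/L
Exhaustion = (c_initial - c_final) / c_initial * 100 = (3.2679e-05 - 1.3474e-05) / 3.2679e-05 * 100 = 58.7690 %
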